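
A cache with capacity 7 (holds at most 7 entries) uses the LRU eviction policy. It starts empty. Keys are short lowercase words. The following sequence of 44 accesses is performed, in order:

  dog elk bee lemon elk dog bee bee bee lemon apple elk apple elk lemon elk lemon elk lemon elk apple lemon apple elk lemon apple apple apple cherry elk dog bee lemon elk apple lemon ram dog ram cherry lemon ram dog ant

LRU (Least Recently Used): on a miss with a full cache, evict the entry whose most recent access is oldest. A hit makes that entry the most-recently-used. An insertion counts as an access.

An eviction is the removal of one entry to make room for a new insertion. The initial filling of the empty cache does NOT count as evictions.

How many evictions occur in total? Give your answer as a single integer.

LRU simulation (capacity=7):
  1. access dog: MISS. Cache (LRU->MRU): [dog]
  2. access elk: MISS. Cache (LRU->MRU): [dog elk]
  3. access bee: MISS. Cache (LRU->MRU): [dog elk bee]
  4. access lemon: MISS. Cache (LRU->MRU): [dog elk bee lemon]
  5. access elk: HIT. Cache (LRU->MRU): [dog bee lemon elk]
  6. access dog: HIT. Cache (LRU->MRU): [bee lemon elk dog]
  7. access bee: HIT. Cache (LRU->MRU): [lemon elk dog bee]
  8. access bee: HIT. Cache (LRU->MRU): [lemon elk dog bee]
  9. access bee: HIT. Cache (LRU->MRU): [lemon elk dog bee]
  10. access lemon: HIT. Cache (LRU->MRU): [elk dog bee lemon]
  11. access apple: MISS. Cache (LRU->MRU): [elk dog bee lemon apple]
  12. access elk: HIT. Cache (LRU->MRU): [dog bee lemon apple elk]
  13. access apple: HIT. Cache (LRU->MRU): [dog bee lemon elk apple]
  14. access elk: HIT. Cache (LRU->MRU): [dog bee lemon apple elk]
  15. access lemon: HIT. Cache (LRU->MRU): [dog bee apple elk lemon]
  16. access elk: HIT. Cache (LRU->MRU): [dog bee apple lemon elk]
  17. access lemon: HIT. Cache (LRU->MRU): [dog bee apple elk lemon]
  18. access elk: HIT. Cache (LRU->MRU): [dog bee apple lemon elk]
  19. access lemon: HIT. Cache (LRU->MRU): [dog bee apple elk lemon]
  20. access elk: HIT. Cache (LRU->MRU): [dog bee apple lemon elk]
  21. access apple: HIT. Cache (LRU->MRU): [dog bee lemon elk apple]
  22. access lemon: HIT. Cache (LRU->MRU): [dog bee elk apple lemon]
  23. access apple: HIT. Cache (LRU->MRU): [dog bee elk lemon apple]
  24. access elk: HIT. Cache (LRU->MRU): [dog bee lemon apple elk]
  25. access lemon: HIT. Cache (LRU->MRU): [dog bee apple elk lemon]
  26. access apple: HIT. Cache (LRU->MRU): [dog bee elk lemon apple]
  27. access apple: HIT. Cache (LRU->MRU): [dog bee elk lemon apple]
  28. access apple: HIT. Cache (LRU->MRU): [dog bee elk lemon apple]
  29. access cherry: MISS. Cache (LRU->MRU): [dog bee elk lemon apple cherry]
  30. access elk: HIT. Cache (LRU->MRU): [dog bee lemon apple cherry elk]
  31. access dog: HIT. Cache (LRU->MRU): [bee lemon apple cherry elk dog]
  32. access bee: HIT. Cache (LRU->MRU): [lemon apple cherry elk dog bee]
  33. access lemon: HIT. Cache (LRU->MRU): [apple cherry elk dog bee lemon]
  34. access elk: HIT. Cache (LRU->MRU): [apple cherry dog bee lemon elk]
  35. access apple: HIT. Cache (LRU->MRU): [cherry dog bee lemon elk apple]
  36. access lemon: HIT. Cache (LRU->MRU): [cherry dog bee elk apple lemon]
  37. access ram: MISS. Cache (LRU->MRU): [cherry dog bee elk apple lemon ram]
  38. access dog: HIT. Cache (LRU->MRU): [cherry bee elk apple lemon ram dog]
  39. access ram: HIT. Cache (LRU->MRU): [cherry bee elk apple lemon dog ram]
  40. access cherry: HIT. Cache (LRU->MRU): [bee elk apple lemon dog ram cherry]
  41. access lemon: HIT. Cache (LRU->MRU): [bee elk apple dog ram cherry lemon]
  42. access ram: HIT. Cache (LRU->MRU): [bee elk apple dog cherry lemon ram]
  43. access dog: HIT. Cache (LRU->MRU): [bee elk apple cherry lemon ram dog]
  44. access ant: MISS, evict bee. Cache (LRU->MRU): [elk apple cherry lemon ram dog ant]
Total: 36 hits, 8 misses, 1 evictions

Answer: 1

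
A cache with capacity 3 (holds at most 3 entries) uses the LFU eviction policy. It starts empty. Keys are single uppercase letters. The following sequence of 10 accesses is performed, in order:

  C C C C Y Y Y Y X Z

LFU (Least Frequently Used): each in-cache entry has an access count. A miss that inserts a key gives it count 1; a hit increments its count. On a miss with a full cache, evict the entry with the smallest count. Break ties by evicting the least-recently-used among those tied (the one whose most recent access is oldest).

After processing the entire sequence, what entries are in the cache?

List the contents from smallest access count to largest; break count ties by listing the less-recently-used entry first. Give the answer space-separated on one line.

Answer: Z C Y

Derivation:
LFU simulation (capacity=3):
  1. access C: MISS. Cache: [C(c=1)]
  2. access C: HIT, count now 2. Cache: [C(c=2)]
  3. access C: HIT, count now 3. Cache: [C(c=3)]
  4. access C: HIT, count now 4. Cache: [C(c=4)]
  5. access Y: MISS. Cache: [Y(c=1) C(c=4)]
  6. access Y: HIT, count now 2. Cache: [Y(c=2) C(c=4)]
  7. access Y: HIT, count now 3. Cache: [Y(c=3) C(c=4)]
  8. access Y: HIT, count now 4. Cache: [C(c=4) Y(c=4)]
  9. access X: MISS. Cache: [X(c=1) C(c=4) Y(c=4)]
  10. access Z: MISS, evict X(c=1). Cache: [Z(c=1) C(c=4) Y(c=4)]
Total: 6 hits, 4 misses, 1 evictions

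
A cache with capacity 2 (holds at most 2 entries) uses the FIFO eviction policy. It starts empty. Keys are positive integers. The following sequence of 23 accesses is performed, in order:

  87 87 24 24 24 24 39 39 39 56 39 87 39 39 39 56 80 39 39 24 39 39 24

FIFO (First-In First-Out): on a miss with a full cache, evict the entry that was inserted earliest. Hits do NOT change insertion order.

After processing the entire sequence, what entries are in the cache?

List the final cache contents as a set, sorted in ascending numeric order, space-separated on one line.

FIFO simulation (capacity=2):
  1. access 87: MISS. Cache (old->new): [87]
  2. access 87: HIT. Cache (old->new): [87]
  3. access 24: MISS. Cache (old->new): [87 24]
  4. access 24: HIT. Cache (old->new): [87 24]
  5. access 24: HIT. Cache (old->new): [87 24]
  6. access 24: HIT. Cache (old->new): [87 24]
  7. access 39: MISS, evict 87. Cache (old->new): [24 39]
  8. access 39: HIT. Cache (old->new): [24 39]
  9. access 39: HIT. Cache (old->new): [24 39]
  10. access 56: MISS, evict 24. Cache (old->new): [39 56]
  11. access 39: HIT. Cache (old->new): [39 56]
  12. access 87: MISS, evict 39. Cache (old->new): [56 87]
  13. access 39: MISS, evict 56. Cache (old->new): [87 39]
  14. access 39: HIT. Cache (old->new): [87 39]
  15. access 39: HIT. Cache (old->new): [87 39]
  16. access 56: MISS, evict 87. Cache (old->new): [39 56]
  17. access 80: MISS, evict 39. Cache (old->new): [56 80]
  18. access 39: MISS, evict 56. Cache (old->new): [80 39]
  19. access 39: HIT. Cache (old->new): [80 39]
  20. access 24: MISS, evict 80. Cache (old->new): [39 24]
  21. access 39: HIT. Cache (old->new): [39 24]
  22. access 39: HIT. Cache (old->new): [39 24]
  23. access 24: HIT. Cache (old->new): [39 24]
Total: 13 hits, 10 misses, 8 evictions

Answer: 24 39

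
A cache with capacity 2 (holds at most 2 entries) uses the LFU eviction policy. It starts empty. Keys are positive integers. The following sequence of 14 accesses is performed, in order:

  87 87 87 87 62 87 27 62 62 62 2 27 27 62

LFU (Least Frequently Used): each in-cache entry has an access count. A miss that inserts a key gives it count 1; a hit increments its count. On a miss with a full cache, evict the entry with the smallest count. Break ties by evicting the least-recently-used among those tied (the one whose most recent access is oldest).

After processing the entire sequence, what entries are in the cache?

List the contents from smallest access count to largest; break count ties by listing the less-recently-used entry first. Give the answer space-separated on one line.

Answer: 62 87

Derivation:
LFU simulation (capacity=2):
  1. access 87: MISS. Cache: [87(c=1)]
  2. access 87: HIT, count now 2. Cache: [87(c=2)]
  3. access 87: HIT, count now 3. Cache: [87(c=3)]
  4. access 87: HIT, count now 4. Cache: [87(c=4)]
  5. access 62: MISS. Cache: [62(c=1) 87(c=4)]
  6. access 87: HIT, count now 5. Cache: [62(c=1) 87(c=5)]
  7. access 27: MISS, evict 62(c=1). Cache: [27(c=1) 87(c=5)]
  8. access 62: MISS, evict 27(c=1). Cache: [62(c=1) 87(c=5)]
  9. access 62: HIT, count now 2. Cache: [62(c=2) 87(c=5)]
  10. access 62: HIT, count now 3. Cache: [62(c=3) 87(c=5)]
  11. access 2: MISS, evict 62(c=3). Cache: [2(c=1) 87(c=5)]
  12. access 27: MISS, evict 2(c=1). Cache: [27(c=1) 87(c=5)]
  13. access 27: HIT, count now 2. Cache: [27(c=2) 87(c=5)]
  14. access 62: MISS, evict 27(c=2). Cache: [62(c=1) 87(c=5)]
Total: 7 hits, 7 misses, 5 evictions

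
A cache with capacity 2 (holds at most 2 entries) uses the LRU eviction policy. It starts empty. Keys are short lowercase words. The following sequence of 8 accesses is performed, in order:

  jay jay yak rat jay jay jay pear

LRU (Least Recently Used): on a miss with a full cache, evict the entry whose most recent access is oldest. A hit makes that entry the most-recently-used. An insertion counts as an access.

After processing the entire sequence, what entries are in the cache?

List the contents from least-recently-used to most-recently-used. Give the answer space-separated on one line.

Answer: jay pear

Derivation:
LRU simulation (capacity=2):
  1. access jay: MISS. Cache (LRU->MRU): [jay]
  2. access jay: HIT. Cache (LRU->MRU): [jay]
  3. access yak: MISS. Cache (LRU->MRU): [jay yak]
  4. access rat: MISS, evict jay. Cache (LRU->MRU): [yak rat]
  5. access jay: MISS, evict yak. Cache (LRU->MRU): [rat jay]
  6. access jay: HIT. Cache (LRU->MRU): [rat jay]
  7. access jay: HIT. Cache (LRU->MRU): [rat jay]
  8. access pear: MISS, evict rat. Cache (LRU->MRU): [jay pear]
Total: 3 hits, 5 misses, 3 evictions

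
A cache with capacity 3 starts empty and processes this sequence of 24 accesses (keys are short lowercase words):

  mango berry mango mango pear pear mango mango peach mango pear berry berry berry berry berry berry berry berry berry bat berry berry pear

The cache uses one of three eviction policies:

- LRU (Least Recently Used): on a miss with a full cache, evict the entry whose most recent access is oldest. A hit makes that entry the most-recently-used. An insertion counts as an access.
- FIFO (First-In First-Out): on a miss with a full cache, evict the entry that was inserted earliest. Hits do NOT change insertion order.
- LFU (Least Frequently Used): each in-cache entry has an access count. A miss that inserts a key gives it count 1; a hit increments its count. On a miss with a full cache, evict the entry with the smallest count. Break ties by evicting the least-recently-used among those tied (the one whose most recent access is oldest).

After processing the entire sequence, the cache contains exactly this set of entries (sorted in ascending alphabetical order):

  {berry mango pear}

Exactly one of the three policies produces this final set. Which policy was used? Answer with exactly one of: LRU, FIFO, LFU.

Answer: LFU

Derivation:
Simulating under each policy and comparing final sets:
  LRU: final set = {bat berry pear} -> differs
  FIFO: final set = {bat berry pear} -> differs
  LFU: final set = {berry mango pear} -> MATCHES target
Only LFU produces the target set.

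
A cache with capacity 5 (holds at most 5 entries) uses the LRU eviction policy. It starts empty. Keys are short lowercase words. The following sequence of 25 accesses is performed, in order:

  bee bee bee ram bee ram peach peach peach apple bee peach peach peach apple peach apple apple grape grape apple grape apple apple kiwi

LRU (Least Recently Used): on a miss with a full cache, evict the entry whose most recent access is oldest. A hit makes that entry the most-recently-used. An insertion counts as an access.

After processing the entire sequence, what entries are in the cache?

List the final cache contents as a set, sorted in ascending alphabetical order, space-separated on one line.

Answer: apple bee grape kiwi peach

Derivation:
LRU simulation (capacity=5):
  1. access bee: MISS. Cache (LRU->MRU): [bee]
  2. access bee: HIT. Cache (LRU->MRU): [bee]
  3. access bee: HIT. Cache (LRU->MRU): [bee]
  4. access ram: MISS. Cache (LRU->MRU): [bee ram]
  5. access bee: HIT. Cache (LRU->MRU): [ram bee]
  6. access ram: HIT. Cache (LRU->MRU): [bee ram]
  7. access peach: MISS. Cache (LRU->MRU): [bee ram peach]
  8. access peach: HIT. Cache (LRU->MRU): [bee ram peach]
  9. access peach: HIT. Cache (LRU->MRU): [bee ram peach]
  10. access apple: MISS. Cache (LRU->MRU): [bee ram peach apple]
  11. access bee: HIT. Cache (LRU->MRU): [ram peach apple bee]
  12. access peach: HIT. Cache (LRU->MRU): [ram apple bee peach]
  13. access peach: HIT. Cache (LRU->MRU): [ram apple bee peach]
  14. access peach: HIT. Cache (LRU->MRU): [ram apple bee peach]
  15. access apple: HIT. Cache (LRU->MRU): [ram bee peach apple]
  16. access peach: HIT. Cache (LRU->MRU): [ram bee apple peach]
  17. access apple: HIT. Cache (LRU->MRU): [ram bee peach apple]
  18. access apple: HIT. Cache (LRU->MRU): [ram bee peach apple]
  19. access grape: MISS. Cache (LRU->MRU): [ram bee peach apple grape]
  20. access grape: HIT. Cache (LRU->MRU): [ram bee peach apple grape]
  21. access apple: HIT. Cache (LRU->MRU): [ram bee peach grape apple]
  22. access grape: HIT. Cache (LRU->MRU): [ram bee peach apple grape]
  23. access apple: HIT. Cache (LRU->MRU): [ram bee peach grape apple]
  24. access apple: HIT. Cache (LRU->MRU): [ram bee peach grape apple]
  25. access kiwi: MISS, evict ram. Cache (LRU->MRU): [bee peach grape apple kiwi]
Total: 19 hits, 6 misses, 1 evictions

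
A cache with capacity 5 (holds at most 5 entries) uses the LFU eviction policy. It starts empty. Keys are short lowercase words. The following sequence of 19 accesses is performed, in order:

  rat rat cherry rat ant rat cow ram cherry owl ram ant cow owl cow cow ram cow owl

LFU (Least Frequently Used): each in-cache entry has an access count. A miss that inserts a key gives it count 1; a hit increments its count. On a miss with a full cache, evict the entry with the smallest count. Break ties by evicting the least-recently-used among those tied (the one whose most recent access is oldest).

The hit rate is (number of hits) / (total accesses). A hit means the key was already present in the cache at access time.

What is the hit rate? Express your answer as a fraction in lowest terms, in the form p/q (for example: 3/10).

LFU simulation (capacity=5):
  1. access rat: MISS. Cache: [rat(c=1)]
  2. access rat: HIT, count now 2. Cache: [rat(c=2)]
  3. access cherry: MISS. Cache: [cherry(c=1) rat(c=2)]
  4. access rat: HIT, count now 3. Cache: [cherry(c=1) rat(c=3)]
  5. access ant: MISS. Cache: [cherry(c=1) ant(c=1) rat(c=3)]
  6. access rat: HIT, count now 4. Cache: [cherry(c=1) ant(c=1) rat(c=4)]
  7. access cow: MISS. Cache: [cherry(c=1) ant(c=1) cow(c=1) rat(c=4)]
  8. access ram: MISS. Cache: [cherry(c=1) ant(c=1) cow(c=1) ram(c=1) rat(c=4)]
  9. access cherry: HIT, count now 2. Cache: [ant(c=1) cow(c=1) ram(c=1) cherry(c=2) rat(c=4)]
  10. access owl: MISS, evict ant(c=1). Cache: [cow(c=1) ram(c=1) owl(c=1) cherry(c=2) rat(c=4)]
  11. access ram: HIT, count now 2. Cache: [cow(c=1) owl(c=1) cherry(c=2) ram(c=2) rat(c=4)]
  12. access ant: MISS, evict cow(c=1). Cache: [owl(c=1) ant(c=1) cherry(c=2) ram(c=2) rat(c=4)]
  13. access cow: MISS, evict owl(c=1). Cache: [ant(c=1) cow(c=1) cherry(c=2) ram(c=2) rat(c=4)]
  14. access owl: MISS, evict ant(c=1). Cache: [cow(c=1) owl(c=1) cherry(c=2) ram(c=2) rat(c=4)]
  15. access cow: HIT, count now 2. Cache: [owl(c=1) cherry(c=2) ram(c=2) cow(c=2) rat(c=4)]
  16. access cow: HIT, count now 3. Cache: [owl(c=1) cherry(c=2) ram(c=2) cow(c=3) rat(c=4)]
  17. access ram: HIT, count now 3. Cache: [owl(c=1) cherry(c=2) cow(c=3) ram(c=3) rat(c=4)]
  18. access cow: HIT, count now 4. Cache: [owl(c=1) cherry(c=2) ram(c=3) rat(c=4) cow(c=4)]
  19. access owl: HIT, count now 2. Cache: [cherry(c=2) owl(c=2) ram(c=3) rat(c=4) cow(c=4)]
Total: 10 hits, 9 misses, 4 evictions

Hit rate = 10/19

Answer: 10/19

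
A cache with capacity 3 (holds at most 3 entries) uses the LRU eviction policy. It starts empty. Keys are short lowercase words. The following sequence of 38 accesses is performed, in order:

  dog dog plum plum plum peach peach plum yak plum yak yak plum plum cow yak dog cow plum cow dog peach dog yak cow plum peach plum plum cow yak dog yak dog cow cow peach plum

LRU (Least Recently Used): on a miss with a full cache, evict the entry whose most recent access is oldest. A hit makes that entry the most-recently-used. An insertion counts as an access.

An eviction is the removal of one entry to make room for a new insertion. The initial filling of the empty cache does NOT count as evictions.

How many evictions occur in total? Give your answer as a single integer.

LRU simulation (capacity=3):
  1. access dog: MISS. Cache (LRU->MRU): [dog]
  2. access dog: HIT. Cache (LRU->MRU): [dog]
  3. access plum: MISS. Cache (LRU->MRU): [dog plum]
  4. access plum: HIT. Cache (LRU->MRU): [dog plum]
  5. access plum: HIT. Cache (LRU->MRU): [dog plum]
  6. access peach: MISS. Cache (LRU->MRU): [dog plum peach]
  7. access peach: HIT. Cache (LRU->MRU): [dog plum peach]
  8. access plum: HIT. Cache (LRU->MRU): [dog peach plum]
  9. access yak: MISS, evict dog. Cache (LRU->MRU): [peach plum yak]
  10. access plum: HIT. Cache (LRU->MRU): [peach yak plum]
  11. access yak: HIT. Cache (LRU->MRU): [peach plum yak]
  12. access yak: HIT. Cache (LRU->MRU): [peach plum yak]
  13. access plum: HIT. Cache (LRU->MRU): [peach yak plum]
  14. access plum: HIT. Cache (LRU->MRU): [peach yak plum]
  15. access cow: MISS, evict peach. Cache (LRU->MRU): [yak plum cow]
  16. access yak: HIT. Cache (LRU->MRU): [plum cow yak]
  17. access dog: MISS, evict plum. Cache (LRU->MRU): [cow yak dog]
  18. access cow: HIT. Cache (LRU->MRU): [yak dog cow]
  19. access plum: MISS, evict yak. Cache (LRU->MRU): [dog cow plum]
  20. access cow: HIT. Cache (LRU->MRU): [dog plum cow]
  21. access dog: HIT. Cache (LRU->MRU): [plum cow dog]
  22. access peach: MISS, evict plum. Cache (LRU->MRU): [cow dog peach]
  23. access dog: HIT. Cache (LRU->MRU): [cow peach dog]
  24. access yak: MISS, evict cow. Cache (LRU->MRU): [peach dog yak]
  25. access cow: MISS, evict peach. Cache (LRU->MRU): [dog yak cow]
  26. access plum: MISS, evict dog. Cache (LRU->MRU): [yak cow plum]
  27. access peach: MISS, evict yak. Cache (LRU->MRU): [cow plum peach]
  28. access plum: HIT. Cache (LRU->MRU): [cow peach plum]
  29. access plum: HIT. Cache (LRU->MRU): [cow peach plum]
  30. access cow: HIT. Cache (LRU->MRU): [peach plum cow]
  31. access yak: MISS, evict peach. Cache (LRU->MRU): [plum cow yak]
  32. access dog: MISS, evict plum. Cache (LRU->MRU): [cow yak dog]
  33. access yak: HIT. Cache (LRU->MRU): [cow dog yak]
  34. access dog: HIT. Cache (LRU->MRU): [cow yak dog]
  35. access cow: HIT. Cache (LRU->MRU): [yak dog cow]
  36. access cow: HIT. Cache (LRU->MRU): [yak dog cow]
  37. access peach: MISS, evict yak. Cache (LRU->MRU): [dog cow peach]
  38. access plum: MISS, evict dog. Cache (LRU->MRU): [cow peach plum]
Total: 22 hits, 16 misses, 13 evictions

Answer: 13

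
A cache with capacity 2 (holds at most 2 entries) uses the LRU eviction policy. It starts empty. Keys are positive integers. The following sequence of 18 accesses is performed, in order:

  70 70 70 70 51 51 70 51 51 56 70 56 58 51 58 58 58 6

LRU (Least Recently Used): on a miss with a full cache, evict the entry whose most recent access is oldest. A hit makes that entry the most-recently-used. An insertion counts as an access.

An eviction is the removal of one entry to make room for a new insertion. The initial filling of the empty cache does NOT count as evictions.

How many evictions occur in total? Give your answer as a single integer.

Answer: 5

Derivation:
LRU simulation (capacity=2):
  1. access 70: MISS. Cache (LRU->MRU): [70]
  2. access 70: HIT. Cache (LRU->MRU): [70]
  3. access 70: HIT. Cache (LRU->MRU): [70]
  4. access 70: HIT. Cache (LRU->MRU): [70]
  5. access 51: MISS. Cache (LRU->MRU): [70 51]
  6. access 51: HIT. Cache (LRU->MRU): [70 51]
  7. access 70: HIT. Cache (LRU->MRU): [51 70]
  8. access 51: HIT. Cache (LRU->MRU): [70 51]
  9. access 51: HIT. Cache (LRU->MRU): [70 51]
  10. access 56: MISS, evict 70. Cache (LRU->MRU): [51 56]
  11. access 70: MISS, evict 51. Cache (LRU->MRU): [56 70]
  12. access 56: HIT. Cache (LRU->MRU): [70 56]
  13. access 58: MISS, evict 70. Cache (LRU->MRU): [56 58]
  14. access 51: MISS, evict 56. Cache (LRU->MRU): [58 51]
  15. access 58: HIT. Cache (LRU->MRU): [51 58]
  16. access 58: HIT. Cache (LRU->MRU): [51 58]
  17. access 58: HIT. Cache (LRU->MRU): [51 58]
  18. access 6: MISS, evict 51. Cache (LRU->MRU): [58 6]
Total: 11 hits, 7 misses, 5 evictions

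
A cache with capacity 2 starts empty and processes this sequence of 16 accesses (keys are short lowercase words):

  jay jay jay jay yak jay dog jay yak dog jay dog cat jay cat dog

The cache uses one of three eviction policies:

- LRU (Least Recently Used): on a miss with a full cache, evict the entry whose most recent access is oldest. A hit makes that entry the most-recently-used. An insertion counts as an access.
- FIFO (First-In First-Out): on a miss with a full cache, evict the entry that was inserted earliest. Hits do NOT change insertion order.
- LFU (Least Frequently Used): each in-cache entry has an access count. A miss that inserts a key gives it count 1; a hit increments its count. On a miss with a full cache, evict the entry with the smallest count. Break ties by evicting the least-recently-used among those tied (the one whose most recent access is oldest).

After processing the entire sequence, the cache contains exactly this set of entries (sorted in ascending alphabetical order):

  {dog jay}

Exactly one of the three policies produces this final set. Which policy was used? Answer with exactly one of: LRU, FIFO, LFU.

Answer: LFU

Derivation:
Simulating under each policy and comparing final sets:
  LRU: final set = {cat dog} -> differs
  FIFO: final set = {cat dog} -> differs
  LFU: final set = {dog jay} -> MATCHES target
Only LFU produces the target set.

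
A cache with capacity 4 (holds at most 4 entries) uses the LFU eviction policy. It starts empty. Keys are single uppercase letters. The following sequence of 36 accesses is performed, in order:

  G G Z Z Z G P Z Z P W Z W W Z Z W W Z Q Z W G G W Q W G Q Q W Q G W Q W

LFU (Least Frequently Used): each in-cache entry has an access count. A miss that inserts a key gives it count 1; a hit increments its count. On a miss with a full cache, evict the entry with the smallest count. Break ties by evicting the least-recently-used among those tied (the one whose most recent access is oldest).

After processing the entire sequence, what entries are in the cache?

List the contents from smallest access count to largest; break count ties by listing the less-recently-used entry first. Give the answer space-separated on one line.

Answer: Q G Z W

Derivation:
LFU simulation (capacity=4):
  1. access G: MISS. Cache: [G(c=1)]
  2. access G: HIT, count now 2. Cache: [G(c=2)]
  3. access Z: MISS. Cache: [Z(c=1) G(c=2)]
  4. access Z: HIT, count now 2. Cache: [G(c=2) Z(c=2)]
  5. access Z: HIT, count now 3. Cache: [G(c=2) Z(c=3)]
  6. access G: HIT, count now 3. Cache: [Z(c=3) G(c=3)]
  7. access P: MISS. Cache: [P(c=1) Z(c=3) G(c=3)]
  8. access Z: HIT, count now 4. Cache: [P(c=1) G(c=3) Z(c=4)]
  9. access Z: HIT, count now 5. Cache: [P(c=1) G(c=3) Z(c=5)]
  10. access P: HIT, count now 2. Cache: [P(c=2) G(c=3) Z(c=5)]
  11. access W: MISS. Cache: [W(c=1) P(c=2) G(c=3) Z(c=5)]
  12. access Z: HIT, count now 6. Cache: [W(c=1) P(c=2) G(c=3) Z(c=6)]
  13. access W: HIT, count now 2. Cache: [P(c=2) W(c=2) G(c=3) Z(c=6)]
  14. access W: HIT, count now 3. Cache: [P(c=2) G(c=3) W(c=3) Z(c=6)]
  15. access Z: HIT, count now 7. Cache: [P(c=2) G(c=3) W(c=3) Z(c=7)]
  16. access Z: HIT, count now 8. Cache: [P(c=2) G(c=3) W(c=3) Z(c=8)]
  17. access W: HIT, count now 4. Cache: [P(c=2) G(c=3) W(c=4) Z(c=8)]
  18. access W: HIT, count now 5. Cache: [P(c=2) G(c=3) W(c=5) Z(c=8)]
  19. access Z: HIT, count now 9. Cache: [P(c=2) G(c=3) W(c=5) Z(c=9)]
  20. access Q: MISS, evict P(c=2). Cache: [Q(c=1) G(c=3) W(c=5) Z(c=9)]
  21. access Z: HIT, count now 10. Cache: [Q(c=1) G(c=3) W(c=5) Z(c=10)]
  22. access W: HIT, count now 6. Cache: [Q(c=1) G(c=3) W(c=6) Z(c=10)]
  23. access G: HIT, count now 4. Cache: [Q(c=1) G(c=4) W(c=6) Z(c=10)]
  24. access G: HIT, count now 5. Cache: [Q(c=1) G(c=5) W(c=6) Z(c=10)]
  25. access W: HIT, count now 7. Cache: [Q(c=1) G(c=5) W(c=7) Z(c=10)]
  26. access Q: HIT, count now 2. Cache: [Q(c=2) G(c=5) W(c=7) Z(c=10)]
  27. access W: HIT, count now 8. Cache: [Q(c=2) G(c=5) W(c=8) Z(c=10)]
  28. access G: HIT, count now 6. Cache: [Q(c=2) G(c=6) W(c=8) Z(c=10)]
  29. access Q: HIT, count now 3. Cache: [Q(c=3) G(c=6) W(c=8) Z(c=10)]
  30. access Q: HIT, count now 4. Cache: [Q(c=4) G(c=6) W(c=8) Z(c=10)]
  31. access W: HIT, count now 9. Cache: [Q(c=4) G(c=6) W(c=9) Z(c=10)]
  32. access Q: HIT, count now 5. Cache: [Q(c=5) G(c=6) W(c=9) Z(c=10)]
  33. access G: HIT, count now 7. Cache: [Q(c=5) G(c=7) W(c=9) Z(c=10)]
  34. access W: HIT, count now 10. Cache: [Q(c=5) G(c=7) Z(c=10) W(c=10)]
  35. access Q: HIT, count now 6. Cache: [Q(c=6) G(c=7) Z(c=10) W(c=10)]
  36. access W: HIT, count now 11. Cache: [Q(c=6) G(c=7) Z(c=10) W(c=11)]
Total: 31 hits, 5 misses, 1 evictions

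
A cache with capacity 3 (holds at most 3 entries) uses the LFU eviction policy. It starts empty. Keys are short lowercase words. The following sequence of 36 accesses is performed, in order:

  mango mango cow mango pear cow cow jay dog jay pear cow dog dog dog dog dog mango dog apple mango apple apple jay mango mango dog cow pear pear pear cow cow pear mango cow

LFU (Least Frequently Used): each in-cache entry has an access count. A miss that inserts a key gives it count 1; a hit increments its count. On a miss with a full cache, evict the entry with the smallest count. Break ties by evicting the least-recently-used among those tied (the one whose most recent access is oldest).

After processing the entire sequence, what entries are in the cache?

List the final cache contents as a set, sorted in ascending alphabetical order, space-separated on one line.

Answer: cow dog mango

Derivation:
LFU simulation (capacity=3):
  1. access mango: MISS. Cache: [mango(c=1)]
  2. access mango: HIT, count now 2. Cache: [mango(c=2)]
  3. access cow: MISS. Cache: [cow(c=1) mango(c=2)]
  4. access mango: HIT, count now 3. Cache: [cow(c=1) mango(c=3)]
  5. access pear: MISS. Cache: [cow(c=1) pear(c=1) mango(c=3)]
  6. access cow: HIT, count now 2. Cache: [pear(c=1) cow(c=2) mango(c=3)]
  7. access cow: HIT, count now 3. Cache: [pear(c=1) mango(c=3) cow(c=3)]
  8. access jay: MISS, evict pear(c=1). Cache: [jay(c=1) mango(c=3) cow(c=3)]
  9. access dog: MISS, evict jay(c=1). Cache: [dog(c=1) mango(c=3) cow(c=3)]
  10. access jay: MISS, evict dog(c=1). Cache: [jay(c=1) mango(c=3) cow(c=3)]
  11. access pear: MISS, evict jay(c=1). Cache: [pear(c=1) mango(c=3) cow(c=3)]
  12. access cow: HIT, count now 4. Cache: [pear(c=1) mango(c=3) cow(c=4)]
  13. access dog: MISS, evict pear(c=1). Cache: [dog(c=1) mango(c=3) cow(c=4)]
  14. access dog: HIT, count now 2. Cache: [dog(c=2) mango(c=3) cow(c=4)]
  15. access dog: HIT, count now 3. Cache: [mango(c=3) dog(c=3) cow(c=4)]
  16. access dog: HIT, count now 4. Cache: [mango(c=3) cow(c=4) dog(c=4)]
  17. access dog: HIT, count now 5. Cache: [mango(c=3) cow(c=4) dog(c=5)]
  18. access mango: HIT, count now 4. Cache: [cow(c=4) mango(c=4) dog(c=5)]
  19. access dog: HIT, count now 6. Cache: [cow(c=4) mango(c=4) dog(c=6)]
  20. access apple: MISS, evict cow(c=4). Cache: [apple(c=1) mango(c=4) dog(c=6)]
  21. access mango: HIT, count now 5. Cache: [apple(c=1) mango(c=5) dog(c=6)]
  22. access apple: HIT, count now 2. Cache: [apple(c=2) mango(c=5) dog(c=6)]
  23. access apple: HIT, count now 3. Cache: [apple(c=3) mango(c=5) dog(c=6)]
  24. access jay: MISS, evict apple(c=3). Cache: [jay(c=1) mango(c=5) dog(c=6)]
  25. access mango: HIT, count now 6. Cache: [jay(c=1) dog(c=6) mango(c=6)]
  26. access mango: HIT, count now 7. Cache: [jay(c=1) dog(c=6) mango(c=7)]
  27. access dog: HIT, count now 7. Cache: [jay(c=1) mango(c=7) dog(c=7)]
  28. access cow: MISS, evict jay(c=1). Cache: [cow(c=1) mango(c=7) dog(c=7)]
  29. access pear: MISS, evict cow(c=1). Cache: [pear(c=1) mango(c=7) dog(c=7)]
  30. access pear: HIT, count now 2. Cache: [pear(c=2) mango(c=7) dog(c=7)]
  31. access pear: HIT, count now 3. Cache: [pear(c=3) mango(c=7) dog(c=7)]
  32. access cow: MISS, evict pear(c=3). Cache: [cow(c=1) mango(c=7) dog(c=7)]
  33. access cow: HIT, count now 2. Cache: [cow(c=2) mango(c=7) dog(c=7)]
  34. access pear: MISS, evict cow(c=2). Cache: [pear(c=1) mango(c=7) dog(c=7)]
  35. access mango: HIT, count now 8. Cache: [pear(c=1) dog(c=7) mango(c=8)]
  36. access cow: MISS, evict pear(c=1). Cache: [cow(c=1) dog(c=7) mango(c=8)]
Total: 21 hits, 15 misses, 12 evictions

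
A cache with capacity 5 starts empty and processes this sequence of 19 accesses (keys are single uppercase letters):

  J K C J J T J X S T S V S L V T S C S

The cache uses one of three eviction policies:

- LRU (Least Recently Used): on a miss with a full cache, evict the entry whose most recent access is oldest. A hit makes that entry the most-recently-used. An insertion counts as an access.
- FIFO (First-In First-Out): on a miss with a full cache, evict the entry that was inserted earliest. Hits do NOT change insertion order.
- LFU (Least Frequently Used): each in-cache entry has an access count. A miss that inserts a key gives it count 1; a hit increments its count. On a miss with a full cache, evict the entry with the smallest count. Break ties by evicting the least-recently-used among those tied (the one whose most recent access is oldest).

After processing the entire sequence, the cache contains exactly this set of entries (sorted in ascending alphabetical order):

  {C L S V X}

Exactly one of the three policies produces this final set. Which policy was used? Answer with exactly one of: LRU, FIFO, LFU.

Answer: FIFO

Derivation:
Simulating under each policy and comparing final sets:
  LRU: final set = {C L S T V} -> differs
  FIFO: final set = {C L S V X} -> MATCHES target
  LFU: final set = {C J S T V} -> differs
Only FIFO produces the target set.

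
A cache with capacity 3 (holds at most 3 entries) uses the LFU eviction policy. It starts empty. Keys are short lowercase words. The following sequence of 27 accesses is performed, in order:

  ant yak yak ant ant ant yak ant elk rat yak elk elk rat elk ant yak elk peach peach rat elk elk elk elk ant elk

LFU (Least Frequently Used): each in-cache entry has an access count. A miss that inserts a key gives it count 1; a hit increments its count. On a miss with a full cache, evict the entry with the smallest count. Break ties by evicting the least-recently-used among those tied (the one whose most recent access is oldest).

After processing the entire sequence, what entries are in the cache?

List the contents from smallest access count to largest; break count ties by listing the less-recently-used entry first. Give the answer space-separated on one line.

LFU simulation (capacity=3):
  1. access ant: MISS. Cache: [ant(c=1)]
  2. access yak: MISS. Cache: [ant(c=1) yak(c=1)]
  3. access yak: HIT, count now 2. Cache: [ant(c=1) yak(c=2)]
  4. access ant: HIT, count now 2. Cache: [yak(c=2) ant(c=2)]
  5. access ant: HIT, count now 3. Cache: [yak(c=2) ant(c=3)]
  6. access ant: HIT, count now 4. Cache: [yak(c=2) ant(c=4)]
  7. access yak: HIT, count now 3. Cache: [yak(c=3) ant(c=4)]
  8. access ant: HIT, count now 5. Cache: [yak(c=3) ant(c=5)]
  9. access elk: MISS. Cache: [elk(c=1) yak(c=3) ant(c=5)]
  10. access rat: MISS, evict elk(c=1). Cache: [rat(c=1) yak(c=3) ant(c=5)]
  11. access yak: HIT, count now 4. Cache: [rat(c=1) yak(c=4) ant(c=5)]
  12. access elk: MISS, evict rat(c=1). Cache: [elk(c=1) yak(c=4) ant(c=5)]
  13. access elk: HIT, count now 2. Cache: [elk(c=2) yak(c=4) ant(c=5)]
  14. access rat: MISS, evict elk(c=2). Cache: [rat(c=1) yak(c=4) ant(c=5)]
  15. access elk: MISS, evict rat(c=1). Cache: [elk(c=1) yak(c=4) ant(c=5)]
  16. access ant: HIT, count now 6. Cache: [elk(c=1) yak(c=4) ant(c=6)]
  17. access yak: HIT, count now 5. Cache: [elk(c=1) yak(c=5) ant(c=6)]
  18. access elk: HIT, count now 2. Cache: [elk(c=2) yak(c=5) ant(c=6)]
  19. access peach: MISS, evict elk(c=2). Cache: [peach(c=1) yak(c=5) ant(c=6)]
  20. access peach: HIT, count now 2. Cache: [peach(c=2) yak(c=5) ant(c=6)]
  21. access rat: MISS, evict peach(c=2). Cache: [rat(c=1) yak(c=5) ant(c=6)]
  22. access elk: MISS, evict rat(c=1). Cache: [elk(c=1) yak(c=5) ant(c=6)]
  23. access elk: HIT, count now 2. Cache: [elk(c=2) yak(c=5) ant(c=6)]
  24. access elk: HIT, count now 3. Cache: [elk(c=3) yak(c=5) ant(c=6)]
  25. access elk: HIT, count now 4. Cache: [elk(c=4) yak(c=5) ant(c=6)]
  26. access ant: HIT, count now 7. Cache: [elk(c=4) yak(c=5) ant(c=7)]
  27. access elk: HIT, count now 5. Cache: [yak(c=5) elk(c=5) ant(c=7)]
Total: 17 hits, 10 misses, 7 evictions

Answer: yak elk ant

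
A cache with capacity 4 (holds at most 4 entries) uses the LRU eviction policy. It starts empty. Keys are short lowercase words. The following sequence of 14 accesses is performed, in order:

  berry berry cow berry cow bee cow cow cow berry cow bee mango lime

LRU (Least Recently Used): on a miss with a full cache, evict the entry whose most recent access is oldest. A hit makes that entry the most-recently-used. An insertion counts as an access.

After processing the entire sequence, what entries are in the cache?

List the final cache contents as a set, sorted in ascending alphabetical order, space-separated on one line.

Answer: bee cow lime mango

Derivation:
LRU simulation (capacity=4):
  1. access berry: MISS. Cache (LRU->MRU): [berry]
  2. access berry: HIT. Cache (LRU->MRU): [berry]
  3. access cow: MISS. Cache (LRU->MRU): [berry cow]
  4. access berry: HIT. Cache (LRU->MRU): [cow berry]
  5. access cow: HIT. Cache (LRU->MRU): [berry cow]
  6. access bee: MISS. Cache (LRU->MRU): [berry cow bee]
  7. access cow: HIT. Cache (LRU->MRU): [berry bee cow]
  8. access cow: HIT. Cache (LRU->MRU): [berry bee cow]
  9. access cow: HIT. Cache (LRU->MRU): [berry bee cow]
  10. access berry: HIT. Cache (LRU->MRU): [bee cow berry]
  11. access cow: HIT. Cache (LRU->MRU): [bee berry cow]
  12. access bee: HIT. Cache (LRU->MRU): [berry cow bee]
  13. access mango: MISS. Cache (LRU->MRU): [berry cow bee mango]
  14. access lime: MISS, evict berry. Cache (LRU->MRU): [cow bee mango lime]
Total: 9 hits, 5 misses, 1 evictions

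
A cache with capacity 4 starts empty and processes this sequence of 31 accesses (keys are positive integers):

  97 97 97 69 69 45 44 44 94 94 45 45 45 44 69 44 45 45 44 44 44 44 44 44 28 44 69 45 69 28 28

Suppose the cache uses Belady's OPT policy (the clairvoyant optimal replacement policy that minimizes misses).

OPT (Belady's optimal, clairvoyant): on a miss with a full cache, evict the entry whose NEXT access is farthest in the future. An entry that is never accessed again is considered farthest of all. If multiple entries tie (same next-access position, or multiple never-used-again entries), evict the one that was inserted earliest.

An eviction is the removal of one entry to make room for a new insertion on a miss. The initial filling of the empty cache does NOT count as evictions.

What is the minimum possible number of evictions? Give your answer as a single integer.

Answer: 2

Derivation:
OPT (Belady) simulation (capacity=4):
  1. access 97: MISS. Cache: [97]
  2. access 97: HIT. Next use of 97: step 3. Cache: [97]
  3. access 97: HIT. Next use of 97: never. Cache: [97]
  4. access 69: MISS. Cache: [97 69]
  5. access 69: HIT. Next use of 69: step 15. Cache: [97 69]
  6. access 45: MISS. Cache: [97 69 45]
  7. access 44: MISS. Cache: [97 69 45 44]
  8. access 44: HIT. Next use of 44: step 14. Cache: [97 69 45 44]
  9. access 94: MISS, evict 97 (next use: never). Cache: [69 45 44 94]
  10. access 94: HIT. Next use of 94: never. Cache: [69 45 44 94]
  11. access 45: HIT. Next use of 45: step 12. Cache: [69 45 44 94]
  12. access 45: HIT. Next use of 45: step 13. Cache: [69 45 44 94]
  13. access 45: HIT. Next use of 45: step 17. Cache: [69 45 44 94]
  14. access 44: HIT. Next use of 44: step 16. Cache: [69 45 44 94]
  15. access 69: HIT. Next use of 69: step 27. Cache: [69 45 44 94]
  16. access 44: HIT. Next use of 44: step 19. Cache: [69 45 44 94]
  17. access 45: HIT. Next use of 45: step 18. Cache: [69 45 44 94]
  18. access 45: HIT. Next use of 45: step 28. Cache: [69 45 44 94]
  19. access 44: HIT. Next use of 44: step 20. Cache: [69 45 44 94]
  20. access 44: HIT. Next use of 44: step 21. Cache: [69 45 44 94]
  21. access 44: HIT. Next use of 44: step 22. Cache: [69 45 44 94]
  22. access 44: HIT. Next use of 44: step 23. Cache: [69 45 44 94]
  23. access 44: HIT. Next use of 44: step 24. Cache: [69 45 44 94]
  24. access 44: HIT. Next use of 44: step 26. Cache: [69 45 44 94]
  25. access 28: MISS, evict 94 (next use: never). Cache: [69 45 44 28]
  26. access 44: HIT. Next use of 44: never. Cache: [69 45 44 28]
  27. access 69: HIT. Next use of 69: step 29. Cache: [69 45 44 28]
  28. access 45: HIT. Next use of 45: never. Cache: [69 45 44 28]
  29. access 69: HIT. Next use of 69: never. Cache: [69 45 44 28]
  30. access 28: HIT. Next use of 28: step 31. Cache: [69 45 44 28]
  31. access 28: HIT. Next use of 28: never. Cache: [69 45 44 28]
Total: 25 hits, 6 misses, 2 evictions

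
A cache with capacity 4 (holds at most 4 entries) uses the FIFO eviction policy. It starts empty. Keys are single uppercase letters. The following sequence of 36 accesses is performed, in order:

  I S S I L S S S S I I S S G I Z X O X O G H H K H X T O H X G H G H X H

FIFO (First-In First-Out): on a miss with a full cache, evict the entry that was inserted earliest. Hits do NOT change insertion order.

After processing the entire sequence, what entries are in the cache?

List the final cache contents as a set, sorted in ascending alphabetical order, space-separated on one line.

FIFO simulation (capacity=4):
  1. access I: MISS. Cache (old->new): [I]
  2. access S: MISS. Cache (old->new): [I S]
  3. access S: HIT. Cache (old->new): [I S]
  4. access I: HIT. Cache (old->new): [I S]
  5. access L: MISS. Cache (old->new): [I S L]
  6. access S: HIT. Cache (old->new): [I S L]
  7. access S: HIT. Cache (old->new): [I S L]
  8. access S: HIT. Cache (old->new): [I S L]
  9. access S: HIT. Cache (old->new): [I S L]
  10. access I: HIT. Cache (old->new): [I S L]
  11. access I: HIT. Cache (old->new): [I S L]
  12. access S: HIT. Cache (old->new): [I S L]
  13. access S: HIT. Cache (old->new): [I S L]
  14. access G: MISS. Cache (old->new): [I S L G]
  15. access I: HIT. Cache (old->new): [I S L G]
  16. access Z: MISS, evict I. Cache (old->new): [S L G Z]
  17. access X: MISS, evict S. Cache (old->new): [L G Z X]
  18. access O: MISS, evict L. Cache (old->new): [G Z X O]
  19. access X: HIT. Cache (old->new): [G Z X O]
  20. access O: HIT. Cache (old->new): [G Z X O]
  21. access G: HIT. Cache (old->new): [G Z X O]
  22. access H: MISS, evict G. Cache (old->new): [Z X O H]
  23. access H: HIT. Cache (old->new): [Z X O H]
  24. access K: MISS, evict Z. Cache (old->new): [X O H K]
  25. access H: HIT. Cache (old->new): [X O H K]
  26. access X: HIT. Cache (old->new): [X O H K]
  27. access T: MISS, evict X. Cache (old->new): [O H K T]
  28. access O: HIT. Cache (old->new): [O H K T]
  29. access H: HIT. Cache (old->new): [O H K T]
  30. access X: MISS, evict O. Cache (old->new): [H K T X]
  31. access G: MISS, evict H. Cache (old->new): [K T X G]
  32. access H: MISS, evict K. Cache (old->new): [T X G H]
  33. access G: HIT. Cache (old->new): [T X G H]
  34. access H: HIT. Cache (old->new): [T X G H]
  35. access X: HIT. Cache (old->new): [T X G H]
  36. access H: HIT. Cache (old->new): [T X G H]
Total: 23 hits, 13 misses, 9 evictions

Answer: G H T X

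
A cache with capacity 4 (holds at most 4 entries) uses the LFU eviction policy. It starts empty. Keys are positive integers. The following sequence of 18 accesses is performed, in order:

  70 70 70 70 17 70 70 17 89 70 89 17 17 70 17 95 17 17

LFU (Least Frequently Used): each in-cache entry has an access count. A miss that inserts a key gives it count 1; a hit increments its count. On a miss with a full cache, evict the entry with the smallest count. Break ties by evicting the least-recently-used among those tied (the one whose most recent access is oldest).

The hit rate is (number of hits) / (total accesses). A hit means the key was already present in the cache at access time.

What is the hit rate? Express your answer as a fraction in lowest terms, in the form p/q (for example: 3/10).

LFU simulation (capacity=4):
  1. access 70: MISS. Cache: [70(c=1)]
  2. access 70: HIT, count now 2. Cache: [70(c=2)]
  3. access 70: HIT, count now 3. Cache: [70(c=3)]
  4. access 70: HIT, count now 4. Cache: [70(c=4)]
  5. access 17: MISS. Cache: [17(c=1) 70(c=4)]
  6. access 70: HIT, count now 5. Cache: [17(c=1) 70(c=5)]
  7. access 70: HIT, count now 6. Cache: [17(c=1) 70(c=6)]
  8. access 17: HIT, count now 2. Cache: [17(c=2) 70(c=6)]
  9. access 89: MISS. Cache: [89(c=1) 17(c=2) 70(c=6)]
  10. access 70: HIT, count now 7. Cache: [89(c=1) 17(c=2) 70(c=7)]
  11. access 89: HIT, count now 2. Cache: [17(c=2) 89(c=2) 70(c=7)]
  12. access 17: HIT, count now 3. Cache: [89(c=2) 17(c=3) 70(c=7)]
  13. access 17: HIT, count now 4. Cache: [89(c=2) 17(c=4) 70(c=7)]
  14. access 70: HIT, count now 8. Cache: [89(c=2) 17(c=4) 70(c=8)]
  15. access 17: HIT, count now 5. Cache: [89(c=2) 17(c=5) 70(c=8)]
  16. access 95: MISS. Cache: [95(c=1) 89(c=2) 17(c=5) 70(c=8)]
  17. access 17: HIT, count now 6. Cache: [95(c=1) 89(c=2) 17(c=6) 70(c=8)]
  18. access 17: HIT, count now 7. Cache: [95(c=1) 89(c=2) 17(c=7) 70(c=8)]
Total: 14 hits, 4 misses, 0 evictions

Hit rate = 14/18 = 7/9

Answer: 7/9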